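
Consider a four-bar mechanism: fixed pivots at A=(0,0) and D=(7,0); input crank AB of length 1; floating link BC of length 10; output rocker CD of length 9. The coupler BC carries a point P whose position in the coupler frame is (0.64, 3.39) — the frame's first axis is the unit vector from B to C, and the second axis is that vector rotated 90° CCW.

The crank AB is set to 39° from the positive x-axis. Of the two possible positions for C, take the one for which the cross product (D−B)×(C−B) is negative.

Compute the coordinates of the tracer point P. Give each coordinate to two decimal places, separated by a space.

4.16 1.30

A=(0,0), D=(7.00,0)
B = A + 1.00·(cos39°, sin39°) = (0.7771, 0.6293)
|BD| = 6.2546
circle(B,10.00) ∩ circle(D,9.00): a=4.6462, h=8.8551
  candidates: C₊=(6.2907,8.9720) cross=55.385; C₋=(4.5088,-8.6483) cross=-55.385
  mode - wants cross < 0 → take C=(4.5088,-8.6483) (cross=-55.385)
ex = (C−B)/|BC| = (0.3732,-0.9278); ey = (0.9278,0.3732)
P = B + 0.64·ex + 3.39·ey = (4.1611,1.3006)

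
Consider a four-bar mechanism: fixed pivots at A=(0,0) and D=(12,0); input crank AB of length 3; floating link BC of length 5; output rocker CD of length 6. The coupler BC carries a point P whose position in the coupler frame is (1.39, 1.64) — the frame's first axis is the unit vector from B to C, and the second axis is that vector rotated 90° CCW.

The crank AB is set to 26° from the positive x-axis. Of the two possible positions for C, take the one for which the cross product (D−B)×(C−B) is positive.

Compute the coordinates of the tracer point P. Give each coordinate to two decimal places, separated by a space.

A=(0,0), D=(12.00,0)
B = A + 3.00·(cos26°, sin26°) = (2.6964, 1.3151)
|BD| = 9.3961
circle(B,5.00) ∩ circle(D,6.00): a=4.1127, h=2.8435
  candidates: C₊=(7.1666,3.5550) cross=26.718; C₋=(6.3706,-2.0761) cross=-26.718
  mode + wants cross > 0 → take C=(7.1666,3.5550) (cross=26.718)
ex = (C−B)/|BC| = (0.8940,0.4480); ey = (-0.4480,0.8940)
P = B + 1.39·ex + 1.64·ey = (3.2044,3.4040)

3.20 3.40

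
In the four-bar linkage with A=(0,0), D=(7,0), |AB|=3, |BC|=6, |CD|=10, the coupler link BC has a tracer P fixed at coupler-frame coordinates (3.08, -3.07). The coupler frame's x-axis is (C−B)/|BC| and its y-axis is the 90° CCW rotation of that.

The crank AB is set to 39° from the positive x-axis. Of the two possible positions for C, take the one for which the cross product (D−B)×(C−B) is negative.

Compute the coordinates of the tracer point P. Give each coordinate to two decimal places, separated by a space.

A=(0,0), D=(7.00,0)
B = A + 3.00·(cos39°, sin39°) = (2.3314, 1.8880)
|BD| = 5.0359
circle(B,6.00) ∩ circle(D,10.00): a=-3.8365, h=4.6132
  candidates: C₊=(0.5042,7.6030) cross=23.231; C₋=(-2.9547,-0.9504) cross=-23.231
  mode - wants cross < 0 → take C=(-2.9547,-0.9504) (cross=-23.231)
ex = (C−B)/|BC| = (-0.8810,-0.4731); ey = (0.4731,-0.8810)
P = B + 3.08·ex + -3.07·ey = (-1.8344,3.1357)

-1.83 3.14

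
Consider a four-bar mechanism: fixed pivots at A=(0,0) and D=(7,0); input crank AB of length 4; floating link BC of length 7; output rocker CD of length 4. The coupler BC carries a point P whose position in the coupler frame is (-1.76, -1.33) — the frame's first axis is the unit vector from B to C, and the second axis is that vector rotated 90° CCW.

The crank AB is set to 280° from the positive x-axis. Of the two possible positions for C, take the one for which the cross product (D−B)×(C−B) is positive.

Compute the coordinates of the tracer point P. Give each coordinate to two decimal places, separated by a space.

1.12 -6.10

A=(0,0), D=(7.00,0)
B = A + 4.00·(cos280°, sin280°) = (0.6946, -3.9392)
|BD| = 7.4348
circle(B,7.00) ∩ circle(D,4.00): a=5.9367, h=3.7089
  candidates: C₊=(3.7644,2.3517) cross=27.575; C₋=(7.6946,-3.9392) cross=-27.575
  mode + wants cross > 0 → take C=(3.7644,2.3517) (cross=27.575)
ex = (C−B)/|BC| = (0.4385,0.8987); ey = (-0.8987,0.4385)
P = B + -1.76·ex + -1.33·ey = (1.1180,-6.1042)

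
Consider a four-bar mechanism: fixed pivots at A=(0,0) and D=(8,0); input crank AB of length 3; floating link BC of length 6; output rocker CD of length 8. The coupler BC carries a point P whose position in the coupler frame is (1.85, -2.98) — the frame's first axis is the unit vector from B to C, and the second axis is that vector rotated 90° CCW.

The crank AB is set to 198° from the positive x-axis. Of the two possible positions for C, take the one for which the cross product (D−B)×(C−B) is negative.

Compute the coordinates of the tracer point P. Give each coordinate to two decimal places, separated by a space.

A=(0,0), D=(8.00,0)
B = A + 3.00·(cos198°, sin198°) = (-2.8532, -0.9271)
|BD| = 10.8927
circle(B,6.00) ∩ circle(D,8.00): a=4.1611, h=4.3227
  candidates: C₊=(0.9249,3.7341) cross=47.085; C₋=(1.6607,-4.8799) cross=-47.085
  mode - wants cross < 0 → take C=(1.6607,-4.8799) (cross=-47.085)
ex = (C−B)/|BC| = (0.7523,-0.6588); ey = (0.6588,0.7523)
P = B + 1.85·ex + -2.98·ey = (-3.4246,-4.3877)

-3.42 -4.39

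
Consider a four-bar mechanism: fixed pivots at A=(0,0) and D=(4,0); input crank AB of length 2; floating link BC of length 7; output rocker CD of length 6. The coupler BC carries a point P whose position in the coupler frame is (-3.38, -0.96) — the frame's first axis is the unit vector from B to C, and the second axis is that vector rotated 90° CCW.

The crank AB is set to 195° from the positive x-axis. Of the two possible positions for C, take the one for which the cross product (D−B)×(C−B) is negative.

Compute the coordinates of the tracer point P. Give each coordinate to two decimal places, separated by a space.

-4.86 1.43

A=(0,0), D=(4.00,0)
B = A + 2.00·(cos195°, sin195°) = (-1.9319, -0.5176)
|BD| = 5.9544
circle(B,7.00) ∩ circle(D,6.00): a=4.0688, h=5.6960
  candidates: C₊=(1.6264,5.5105) cross=33.916; C₋=(2.6167,-5.8384) cross=-33.916
  mode - wants cross < 0 → take C=(2.6167,-5.8384) (cross=-33.916)
ex = (C−B)/|BC| = (0.6498,-0.7601); ey = (0.7601,0.6498)
P = B + -3.38·ex + -0.96·ey = (-4.8579,1.4277)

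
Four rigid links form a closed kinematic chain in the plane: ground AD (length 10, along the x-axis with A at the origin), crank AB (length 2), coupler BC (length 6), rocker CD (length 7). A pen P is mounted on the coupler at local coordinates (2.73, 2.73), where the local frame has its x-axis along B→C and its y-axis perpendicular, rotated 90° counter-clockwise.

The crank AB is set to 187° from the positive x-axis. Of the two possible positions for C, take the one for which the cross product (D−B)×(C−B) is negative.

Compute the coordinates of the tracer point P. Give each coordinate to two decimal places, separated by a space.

A=(0,0), D=(10.00,0)
B = A + 2.00·(cos187°, sin187°) = (-1.9851, -0.2437)
|BD| = 11.9876
circle(B,6.00) ∩ circle(D,7.00): a=5.4516, h=2.5061
  candidates: C₊=(3.4144,2.3727) cross=30.042; C₋=(3.5163,-2.6385) cross=-30.042
  mode - wants cross < 0 → take C=(3.5163,-2.6385) (cross=-30.042)
ex = (C−B)/|BC| = (0.9169,-0.3991); ey = (0.3991,0.9169)
P = B + 2.73·ex + 2.73·ey = (1.6076,1.1698)

1.61 1.17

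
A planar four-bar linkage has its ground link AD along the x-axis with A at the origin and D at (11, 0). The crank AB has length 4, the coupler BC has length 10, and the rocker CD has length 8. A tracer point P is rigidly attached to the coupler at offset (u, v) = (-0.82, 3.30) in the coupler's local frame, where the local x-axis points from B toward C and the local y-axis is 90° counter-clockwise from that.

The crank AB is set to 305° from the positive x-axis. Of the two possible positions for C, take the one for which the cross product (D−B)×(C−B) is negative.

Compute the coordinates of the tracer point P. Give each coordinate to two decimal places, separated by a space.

A=(0,0), D=(11.00,0)
B = A + 4.00·(cos305°, sin305°) = (2.2943, -3.2766)
|BD| = 9.3019
circle(B,10.00) ∩ circle(D,8.00): a=6.5860, h=7.5249
  candidates: C₊=(5.8076,6.0859) cross=69.996; C₋=(11.1089,-7.9993) cross=-69.996
  mode - wants cross < 0 → take C=(11.1089,-7.9993) (cross=-69.996)
ex = (C−B)/|BC| = (0.8815,-0.4723); ey = (0.4723,0.8815)
P = B + -0.82·ex + 3.30·ey = (3.1300,0.0195)

3.13 0.02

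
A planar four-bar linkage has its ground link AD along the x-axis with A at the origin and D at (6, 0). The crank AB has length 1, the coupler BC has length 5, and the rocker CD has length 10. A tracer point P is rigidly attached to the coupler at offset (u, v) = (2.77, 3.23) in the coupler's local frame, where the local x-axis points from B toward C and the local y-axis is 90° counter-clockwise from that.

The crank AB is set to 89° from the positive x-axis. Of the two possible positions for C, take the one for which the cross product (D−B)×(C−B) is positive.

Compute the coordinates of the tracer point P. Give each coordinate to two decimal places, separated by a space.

A=(0,0), D=(6.00,0)
B = A + 1.00·(cos89°, sin89°) = (0.0175, 0.9998)
|BD| = 6.0655
circle(B,5.00) ∩ circle(D,10.00): a=-3.1497, h=3.8832
  candidates: C₊=(-2.4491,5.3491) cross=23.554; C₋=(-3.7293,-2.3110) cross=-23.554
  mode + wants cross > 0 → take C=(-2.4491,5.3491) (cross=23.554)
ex = (C−B)/|BC| = (-0.4933,0.8699); ey = (-0.8699,-0.4933)
P = B + 2.77·ex + 3.23·ey = (-4.1586,1.8160)

-4.16 1.82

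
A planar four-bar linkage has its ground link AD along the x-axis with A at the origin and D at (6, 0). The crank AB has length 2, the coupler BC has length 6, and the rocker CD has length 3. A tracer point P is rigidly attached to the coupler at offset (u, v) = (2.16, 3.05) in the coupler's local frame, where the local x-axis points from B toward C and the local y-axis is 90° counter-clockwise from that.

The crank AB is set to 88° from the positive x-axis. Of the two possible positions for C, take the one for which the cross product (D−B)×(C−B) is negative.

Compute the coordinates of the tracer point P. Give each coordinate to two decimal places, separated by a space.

A=(0,0), D=(6.00,0)
B = A + 2.00·(cos88°, sin88°) = (0.0698, 1.9988)
|BD| = 6.2580
circle(B,6.00) ∩ circle(D,3.00): a=5.2862, h=2.8383
  candidates: C₊=(5.9857,3.0000) cross=17.762; C₋=(4.1726,-2.3792) cross=-17.762
  mode - wants cross < 0 → take C=(4.1726,-2.3792) (cross=-17.762)
ex = (C−B)/|BC| = (0.6838,-0.7297); ey = (0.7297,0.6838)
P = B + 2.16·ex + 3.05·ey = (3.7723,2.5083)

3.77 2.51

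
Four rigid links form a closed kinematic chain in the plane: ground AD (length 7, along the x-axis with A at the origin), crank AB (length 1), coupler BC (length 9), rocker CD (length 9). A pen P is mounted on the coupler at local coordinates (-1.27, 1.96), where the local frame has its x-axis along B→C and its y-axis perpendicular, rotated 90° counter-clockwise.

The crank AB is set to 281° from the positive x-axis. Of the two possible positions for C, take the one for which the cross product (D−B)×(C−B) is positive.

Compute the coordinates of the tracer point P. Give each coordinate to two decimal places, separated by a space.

-2.02 -1.73

A=(0,0), D=(7.00,0)
B = A + 1.00·(cos281°, sin281°) = (0.1908, -0.9816)
|BD| = 6.8796
circle(B,9.00) ∩ circle(D,9.00): a=3.4398, h=8.3167
  candidates: C₊=(2.4087,7.7408) cross=57.216; C₋=(4.7821,-8.7224) cross=-57.216
  mode + wants cross > 0 → take C=(2.4087,7.7408) (cross=57.216)
ex = (C−B)/|BC| = (0.2464,0.9692); ey = (-0.9692,0.2464)
P = B + -1.27·ex + 1.96·ey = (-2.0217,-1.7294)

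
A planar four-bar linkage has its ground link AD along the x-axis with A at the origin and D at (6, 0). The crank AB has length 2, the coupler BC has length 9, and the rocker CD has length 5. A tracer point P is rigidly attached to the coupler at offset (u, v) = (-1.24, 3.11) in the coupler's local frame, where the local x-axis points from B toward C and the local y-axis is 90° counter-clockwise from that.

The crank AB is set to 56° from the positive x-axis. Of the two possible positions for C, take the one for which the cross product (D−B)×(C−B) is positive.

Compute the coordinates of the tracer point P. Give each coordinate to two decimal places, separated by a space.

-0.56 4.55

A=(0,0), D=(6.00,0)
B = A + 2.00·(cos56°, sin56°) = (1.1184, 1.6581)
|BD| = 5.1555
circle(B,9.00) ∩ circle(D,5.00): a=8.0088, h=4.1059
  candidates: C₊=(10.0222,2.9701) cross=21.168; C₋=(7.3812,-4.8054) cross=-21.168
  mode + wants cross > 0 → take C=(10.0222,2.9701) (cross=21.168)
ex = (C−B)/|BC| = (0.9893,0.1458); ey = (-0.1458,0.9893)
P = B + -1.24·ex + 3.11·ey = (-0.5618,4.5541)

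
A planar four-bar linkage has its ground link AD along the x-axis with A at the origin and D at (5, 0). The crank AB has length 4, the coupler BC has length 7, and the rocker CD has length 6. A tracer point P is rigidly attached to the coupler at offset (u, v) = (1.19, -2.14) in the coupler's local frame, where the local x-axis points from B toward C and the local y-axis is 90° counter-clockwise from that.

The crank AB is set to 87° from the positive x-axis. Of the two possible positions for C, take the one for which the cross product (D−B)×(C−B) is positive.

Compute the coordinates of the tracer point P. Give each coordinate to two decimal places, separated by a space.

1.87 2.20

A=(0,0), D=(5.00,0)
B = A + 4.00·(cos87°, sin87°) = (0.2093, 3.9945)
|BD| = 6.2375
circle(B,7.00) ∩ circle(D,6.00): a=4.1608, h=5.6292
  candidates: C₊=(7.0100,5.6533) cross=35.112; C₋=(-0.1999,-2.9935) cross=-35.112
  mode + wants cross > 0 → take C=(7.0100,5.6533) (cross=35.112)
ex = (C−B)/|BC| = (0.9715,0.2370); ey = (-0.2370,0.9715)
P = B + 1.19·ex + -2.14·ey = (1.8726,2.1975)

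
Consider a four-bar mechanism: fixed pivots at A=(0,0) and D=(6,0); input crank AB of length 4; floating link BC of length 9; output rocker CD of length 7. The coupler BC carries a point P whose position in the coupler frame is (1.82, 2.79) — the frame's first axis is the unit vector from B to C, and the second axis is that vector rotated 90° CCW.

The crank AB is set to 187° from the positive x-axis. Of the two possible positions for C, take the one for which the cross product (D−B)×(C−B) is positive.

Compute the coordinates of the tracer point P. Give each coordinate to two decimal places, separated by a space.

A=(0,0), D=(6.00,0)
B = A + 4.00·(cos187°, sin187°) = (-3.9702, -0.4875)
|BD| = 9.9821
circle(B,9.00) ∩ circle(D,7.00): a=6.5939, h=6.1254
  candidates: C₊=(2.3167,5.9526) cross=61.144; C₋=(2.9150,-6.2835) cross=-61.144
  mode + wants cross > 0 → take C=(2.3167,5.9526) (cross=61.144)
ex = (C−B)/|BC| = (0.6985,0.7156); ey = (-0.7156,0.6985)
P = B + 1.82·ex + 2.79·ey = (-4.6953,2.7638)

-4.70 2.76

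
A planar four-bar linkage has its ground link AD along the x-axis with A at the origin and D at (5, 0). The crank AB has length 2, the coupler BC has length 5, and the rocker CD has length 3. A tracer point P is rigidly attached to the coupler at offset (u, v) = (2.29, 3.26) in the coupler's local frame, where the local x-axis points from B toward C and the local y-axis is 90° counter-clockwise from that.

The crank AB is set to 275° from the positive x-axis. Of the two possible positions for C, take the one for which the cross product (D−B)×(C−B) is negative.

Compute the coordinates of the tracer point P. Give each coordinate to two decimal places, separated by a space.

A=(0,0), D=(5.00,0)
B = A + 2.00·(cos275°, sin275°) = (0.1743, -1.9924)
|BD| = 5.2208
circle(B,5.00) ∩ circle(D,3.00): a=4.1427, h=2.7996
  candidates: C₊=(2.9351,2.1763) cross=14.616; C₋=(5.0719,-2.9991) cross=-14.616
  mode - wants cross < 0 → take C=(5.0719,-2.9991) (cross=-14.616)
ex = (C−B)/|BC| = (0.9795,-0.2013); ey = (0.2013,0.9795)
P = B + 2.29·ex + 3.26·ey = (3.0738,0.7398)

3.07 0.74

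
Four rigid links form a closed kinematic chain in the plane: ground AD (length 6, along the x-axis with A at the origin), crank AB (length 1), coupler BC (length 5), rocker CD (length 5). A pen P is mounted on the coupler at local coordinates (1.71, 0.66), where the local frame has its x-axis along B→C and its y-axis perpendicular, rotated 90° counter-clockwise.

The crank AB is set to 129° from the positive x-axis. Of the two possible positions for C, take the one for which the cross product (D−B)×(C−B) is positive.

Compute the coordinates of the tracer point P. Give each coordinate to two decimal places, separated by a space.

A=(0,0), D=(6.00,0)
B = A + 1.00·(cos129°, sin129°) = (-0.6293, 0.7771)
|BD| = 6.6747
circle(B,5.00) ∩ circle(D,5.00): a=3.3374, h=3.7232
  candidates: C₊=(3.1188,4.0864) cross=24.851; C₋=(2.2518,-3.3093) cross=-24.851
  mode + wants cross > 0 → take C=(3.1188,4.0864) (cross=24.851)
ex = (C−B)/|BC| = (0.7496,0.6619); ey = (-0.6619,0.7496)
P = B + 1.71·ex + 0.66·ey = (0.2157,2.4037)

0.22 2.40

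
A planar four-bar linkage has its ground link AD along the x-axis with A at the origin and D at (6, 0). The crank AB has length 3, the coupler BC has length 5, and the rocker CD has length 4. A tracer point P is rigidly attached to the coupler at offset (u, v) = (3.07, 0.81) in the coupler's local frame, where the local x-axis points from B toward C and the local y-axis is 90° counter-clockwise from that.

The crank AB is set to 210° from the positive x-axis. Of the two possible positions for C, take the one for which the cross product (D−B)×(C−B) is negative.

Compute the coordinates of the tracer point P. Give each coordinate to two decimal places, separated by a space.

A=(0,0), D=(6.00,0)
B = A + 3.00·(cos210°, sin210°) = (-2.5981, -1.5000)
|BD| = 8.7279
circle(B,5.00) ∩ circle(D,4.00): a=4.8796, h=1.0908
  candidates: C₊=(2.0214,0.4132) cross=9.521; C₋=(2.3964,-1.7360) cross=-9.521
  mode - wants cross < 0 → take C=(2.3964,-1.7360) (cross=-9.521)
ex = (C−B)/|BC| = (0.9989,-0.0472); ey = (0.0472,0.9989)
P = B + 3.07·ex + 0.81·ey = (0.5067,-0.8358)

0.51 -0.84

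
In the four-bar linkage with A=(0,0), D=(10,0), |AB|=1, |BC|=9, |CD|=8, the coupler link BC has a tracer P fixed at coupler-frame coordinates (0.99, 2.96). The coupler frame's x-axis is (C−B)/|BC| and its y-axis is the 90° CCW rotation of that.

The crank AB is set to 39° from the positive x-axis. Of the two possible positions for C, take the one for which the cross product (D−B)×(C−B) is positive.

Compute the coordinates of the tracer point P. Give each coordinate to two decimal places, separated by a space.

-0.76 3.34

A=(0,0), D=(10.00,0)
B = A + 1.00·(cos39°, sin39°) = (0.7771, 0.6293)
|BD| = 9.2443
circle(B,9.00) ∩ circle(D,8.00): a=5.5416, h=7.0916
  candidates: C₊=(6.7887,7.3272) cross=65.557; C₋=(5.8232,-6.8230) cross=-65.557
  mode + wants cross > 0 → take C=(6.7887,7.3272) (cross=65.557)
ex = (C−B)/|BC| = (0.6679,0.7442); ey = (-0.7442,0.6679)
P = B + 0.99·ex + 2.96·ey = (-0.7644,3.3432)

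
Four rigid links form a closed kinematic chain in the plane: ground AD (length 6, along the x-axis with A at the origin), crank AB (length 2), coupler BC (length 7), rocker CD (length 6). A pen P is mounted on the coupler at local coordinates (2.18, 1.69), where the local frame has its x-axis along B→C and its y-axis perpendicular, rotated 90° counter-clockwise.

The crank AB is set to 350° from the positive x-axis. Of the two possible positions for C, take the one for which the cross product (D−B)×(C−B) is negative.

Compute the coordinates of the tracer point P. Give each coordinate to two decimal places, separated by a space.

A=(0,0), D=(6.00,0)
B = A + 2.00·(cos350°, sin350°) = (1.9696, -0.3473)
|BD| = 4.0453
circle(B,7.00) ∩ circle(D,6.00): a=3.6295, h=5.9856
  candidates: C₊=(5.0718,5.9278) cross=24.214; C₋=(6.0995,-5.9992) cross=-24.214
  mode - wants cross < 0 → take C=(6.0995,-5.9992) (cross=-24.214)
ex = (C−B)/|BC| = (0.5900,-0.8074); ey = (0.8074,0.5900)
P = B + 2.18·ex + 1.69·ey = (4.6203,-1.1104)

4.62 -1.11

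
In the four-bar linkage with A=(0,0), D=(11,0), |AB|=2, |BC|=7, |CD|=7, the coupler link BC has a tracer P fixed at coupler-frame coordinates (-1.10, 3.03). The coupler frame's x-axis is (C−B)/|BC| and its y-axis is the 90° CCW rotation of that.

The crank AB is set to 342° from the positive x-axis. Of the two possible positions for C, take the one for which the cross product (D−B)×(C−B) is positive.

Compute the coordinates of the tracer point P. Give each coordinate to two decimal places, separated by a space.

A=(0,0), D=(11.00,0)
B = A + 2.00·(cos342°, sin342°) = (1.9021, -0.6180)
|BD| = 9.1189
circle(B,7.00) ∩ circle(D,7.00): a=4.5594, h=5.3115
  candidates: C₊=(6.0911,4.9902) cross=48.434; C₋=(6.8110,-5.6083) cross=-48.434
  mode + wants cross > 0 → take C=(6.0911,4.9902) (cross=48.434)
ex = (C−B)/|BC| = (0.5984,0.8012); ey = (-0.8012,0.5984)
P = B + -1.10·ex + 3.03·ey = (-1.1837,0.3139)

-1.18 0.31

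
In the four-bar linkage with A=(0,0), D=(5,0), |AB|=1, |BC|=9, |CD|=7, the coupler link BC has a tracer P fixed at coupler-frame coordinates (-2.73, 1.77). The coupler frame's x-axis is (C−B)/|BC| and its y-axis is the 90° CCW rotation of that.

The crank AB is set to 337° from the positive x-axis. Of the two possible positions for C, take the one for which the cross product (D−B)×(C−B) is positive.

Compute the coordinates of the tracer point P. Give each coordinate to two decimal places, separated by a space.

A=(0,0), D=(5.00,0)
B = A + 1.00·(cos337°, sin337°) = (0.9205, -0.3907)
|BD| = 4.0982
circle(B,9.00) ∩ circle(D,7.00): a=5.9533, h=6.7497
  candidates: C₊=(6.2031,6.8958) cross=27.661; C₋=(7.4902,-6.5421) cross=-27.661
  mode + wants cross > 0 → take C=(6.2031,6.8958) (cross=27.661)
ex = (C−B)/|BC| = (0.5870,0.8096); ey = (-0.8096,0.5870)
P = B + -2.73·ex + 1.77·ey = (-2.1149,-1.5621)

-2.11 -1.56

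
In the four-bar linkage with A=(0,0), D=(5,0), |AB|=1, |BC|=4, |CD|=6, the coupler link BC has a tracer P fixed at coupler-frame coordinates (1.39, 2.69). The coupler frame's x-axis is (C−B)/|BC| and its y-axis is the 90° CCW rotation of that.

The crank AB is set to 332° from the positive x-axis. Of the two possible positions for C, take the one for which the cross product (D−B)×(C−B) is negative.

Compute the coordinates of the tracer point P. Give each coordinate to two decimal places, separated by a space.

3.61 -1.78

A=(0,0), D=(5.00,0)
B = A + 1.00·(cos332°, sin332°) = (0.8829, -0.4695)
|BD| = 4.1437
circle(B,4.00) ∩ circle(D,6.00): a=-0.3414, h=3.9854
  candidates: C₊=(0.0922,3.4516) cross=16.514; C₋=(0.9953,-4.4679) cross=-16.514
  mode - wants cross < 0 → take C=(0.9953,-4.4679) (cross=-16.514)
ex = (C−B)/|BC| = (0.0281,-0.9996); ey = (0.9996,0.0281)
P = B + 1.39·ex + 2.69·ey = (3.6109,-1.7834)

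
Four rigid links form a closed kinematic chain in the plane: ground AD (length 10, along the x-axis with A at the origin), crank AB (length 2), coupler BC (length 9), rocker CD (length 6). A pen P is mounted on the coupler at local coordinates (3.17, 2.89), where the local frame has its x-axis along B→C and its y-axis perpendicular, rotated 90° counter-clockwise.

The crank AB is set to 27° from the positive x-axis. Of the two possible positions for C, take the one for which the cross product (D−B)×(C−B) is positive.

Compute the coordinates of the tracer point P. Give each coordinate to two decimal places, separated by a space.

A=(0,0), D=(10.00,0)
B = A + 2.00·(cos27°, sin27°) = (1.7820, 0.9080)
|BD| = 8.2680
circle(B,9.00) ∩ circle(D,6.00): a=6.8553, h=5.8313
  candidates: C₊=(9.2363,5.9512) cross=48.213; C₋=(7.9555,-5.6409) cross=-48.213
  mode + wants cross > 0 → take C=(9.2363,5.9512) (cross=48.213)
ex = (C−B)/|BC| = (0.8283,0.5604); ey = (-0.5604,0.8283)
P = B + 3.17·ex + 2.89·ey = (2.7881,5.0780)

2.79 5.08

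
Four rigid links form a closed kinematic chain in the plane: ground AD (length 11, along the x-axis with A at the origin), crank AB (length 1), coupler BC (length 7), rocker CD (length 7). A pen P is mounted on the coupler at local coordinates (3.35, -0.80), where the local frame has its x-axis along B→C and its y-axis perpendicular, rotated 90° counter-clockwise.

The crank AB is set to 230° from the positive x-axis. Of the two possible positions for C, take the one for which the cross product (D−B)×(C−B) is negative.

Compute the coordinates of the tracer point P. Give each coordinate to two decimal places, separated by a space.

A=(0,0), D=(11.00,0)
B = A + 1.00·(cos230°, sin230°) = (-0.6428, -0.7660)
|BD| = 11.6680
circle(B,7.00) ∩ circle(D,7.00): a=5.8340, h=3.8684
  candidates: C₊=(4.9246,3.4771) cross=45.137; C₋=(5.4326,-4.2431) cross=-45.137
  mode - wants cross < 0 → take C=(5.4326,-4.2431) (cross=-45.137)
ex = (C−B)/|BC| = (0.8679,-0.4967); ey = (0.4967,0.8679)
P = B + 3.35·ex + -0.80·ey = (1.8673,-3.1244)

1.87 -3.12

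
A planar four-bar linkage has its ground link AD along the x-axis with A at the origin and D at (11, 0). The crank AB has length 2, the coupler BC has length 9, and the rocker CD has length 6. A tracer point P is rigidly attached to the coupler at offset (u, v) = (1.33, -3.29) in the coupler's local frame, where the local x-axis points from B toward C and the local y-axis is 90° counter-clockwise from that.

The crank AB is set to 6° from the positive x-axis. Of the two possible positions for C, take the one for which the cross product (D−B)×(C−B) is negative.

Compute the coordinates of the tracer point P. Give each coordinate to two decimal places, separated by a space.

A=(0,0), D=(11.00,0)
B = A + 2.00·(cos6°, sin6°) = (1.9890, 0.2091)
|BD| = 9.0134
circle(B,9.00) ∩ circle(D,6.00): a=7.0030, h=5.6532
  candidates: C₊=(9.1213,5.6983) cross=50.954; C₋=(8.8590,-5.6050) cross=-50.954
  mode - wants cross < 0 → take C=(8.8590,-5.6050) (cross=-50.954)
ex = (C−B)/|BC| = (0.7633,-0.6460); ey = (0.6460,0.7633)
P = B + 1.33·ex + -3.29·ey = (0.8789,-3.1615)

0.88 -3.16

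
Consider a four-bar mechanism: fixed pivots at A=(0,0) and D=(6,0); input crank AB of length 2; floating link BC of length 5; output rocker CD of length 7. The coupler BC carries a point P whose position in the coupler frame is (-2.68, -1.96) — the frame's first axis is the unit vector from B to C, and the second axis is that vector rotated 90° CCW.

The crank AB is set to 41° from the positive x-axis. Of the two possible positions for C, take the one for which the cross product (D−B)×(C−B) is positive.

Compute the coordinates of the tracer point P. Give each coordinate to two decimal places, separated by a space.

2.78 -1.76

A=(0,0), D=(6.00,0)
B = A + 2.00·(cos41°, sin41°) = (1.5094, 1.3121)
|BD| = 4.6784
circle(B,5.00) ∩ circle(D,7.00): a=-0.2258, h=4.9949
  candidates: C₊=(2.6936,6.1699) cross=23.368; C₋=(-0.1082,-3.4190) cross=-23.368
  mode + wants cross > 0 → take C=(2.6936,6.1699) (cross=23.368)
ex = (C−B)/|BC| = (0.2368,0.9716); ey = (-0.9716,0.2368)
P = B + -2.68·ex + -1.96·ey = (2.7790,-1.7558)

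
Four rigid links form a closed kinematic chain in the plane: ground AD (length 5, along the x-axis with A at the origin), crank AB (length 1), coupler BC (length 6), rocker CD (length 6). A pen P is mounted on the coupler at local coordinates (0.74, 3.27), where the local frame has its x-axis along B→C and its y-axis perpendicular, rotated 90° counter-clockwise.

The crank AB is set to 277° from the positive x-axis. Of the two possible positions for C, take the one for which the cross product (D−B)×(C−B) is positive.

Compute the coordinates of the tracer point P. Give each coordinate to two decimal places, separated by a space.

-2.90 0.46

A=(0,0), D=(5.00,0)
B = A + 1.00·(cos277°, sin277°) = (0.1219, -0.9925)
|BD| = 4.9781
circle(B,6.00) ∩ circle(D,6.00): a=2.4890, h=5.4594
  candidates: C₊=(1.4724,4.8535) cross=27.177; C₋=(3.6494,-5.8460) cross=-27.177
  mode + wants cross > 0 → take C=(1.4724,4.8535) (cross=27.177)
ex = (C−B)/|BC| = (0.2251,0.9743); ey = (-0.9743,0.2251)
P = B + 0.74·ex + 3.27·ey = (-2.8976,0.4645)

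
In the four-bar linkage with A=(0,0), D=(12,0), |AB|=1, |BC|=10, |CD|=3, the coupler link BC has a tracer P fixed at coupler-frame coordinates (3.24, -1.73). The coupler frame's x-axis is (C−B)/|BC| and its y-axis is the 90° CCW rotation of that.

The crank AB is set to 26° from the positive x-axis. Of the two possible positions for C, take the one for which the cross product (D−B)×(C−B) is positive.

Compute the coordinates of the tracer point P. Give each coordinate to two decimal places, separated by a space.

A=(0,0), D=(12.00,0)
B = A + 1.00·(cos26°, sin26°) = (0.8988, 0.4384)
|BD| = 11.1099
circle(B,10.00) ∩ circle(D,3.00): a=9.6504, h=2.6211
  candidates: C₊=(10.6451,2.6766) cross=29.120; C₋=(10.4382,-2.5614) cross=-29.120
  mode + wants cross > 0 → take C=(10.6451,2.6766) (cross=29.120)
ex = (C−B)/|BC| = (0.9746,0.2238); ey = (-0.2238,0.9746)
P = B + 3.24·ex + -1.73·ey = (4.4438,-0.5226)

4.44 -0.52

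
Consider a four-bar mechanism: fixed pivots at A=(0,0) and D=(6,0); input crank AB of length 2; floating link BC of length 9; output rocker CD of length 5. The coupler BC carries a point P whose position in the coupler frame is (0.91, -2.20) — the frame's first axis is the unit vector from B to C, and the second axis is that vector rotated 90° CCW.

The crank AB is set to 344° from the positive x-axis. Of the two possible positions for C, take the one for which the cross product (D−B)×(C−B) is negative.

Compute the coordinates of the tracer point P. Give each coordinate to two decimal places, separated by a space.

2.74 -2.79

A=(0,0), D=(6.00,0)
B = A + 2.00·(cos344°, sin344°) = (1.9225, -0.5513)
|BD| = 4.1146
circle(B,9.00) ∩ circle(D,5.00): a=8.8624, h=1.5680
  candidates: C₊=(10.4949,2.1899) cross=6.451; C₋=(10.9151,-0.9177) cross=-6.451
  mode - wants cross < 0 → take C=(10.9151,-0.9177) (cross=-6.451)
ex = (C−B)/|BC| = (0.9992,-0.0407); ey = (0.0407,0.9992)
P = B + 0.91·ex + -2.20·ey = (2.7422,-2.7865)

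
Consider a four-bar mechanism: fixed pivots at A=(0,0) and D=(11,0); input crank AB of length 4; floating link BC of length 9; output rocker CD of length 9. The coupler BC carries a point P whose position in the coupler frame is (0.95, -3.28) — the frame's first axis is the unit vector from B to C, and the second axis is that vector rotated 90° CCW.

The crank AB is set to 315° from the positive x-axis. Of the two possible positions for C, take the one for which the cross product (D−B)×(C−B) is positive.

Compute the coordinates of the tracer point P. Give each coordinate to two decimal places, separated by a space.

A=(0,0), D=(11.00,0)
B = A + 4.00·(cos315°, sin315°) = (2.8284, -2.8284)
|BD| = 8.6472
circle(B,9.00) ∩ circle(D,9.00): a=4.3236, h=7.8934
  candidates: C₊=(4.3323,6.0450) cross=68.256; C₋=(9.4961,-8.8735) cross=-68.256
  mode + wants cross > 0 → take C=(4.3323,6.0450) (cross=68.256)
ex = (C−B)/|BC| = (0.1671,0.9859); ey = (-0.9859,0.1671)
P = B + 0.95·ex + -3.28·ey = (6.2211,-2.4399)

6.22 -2.44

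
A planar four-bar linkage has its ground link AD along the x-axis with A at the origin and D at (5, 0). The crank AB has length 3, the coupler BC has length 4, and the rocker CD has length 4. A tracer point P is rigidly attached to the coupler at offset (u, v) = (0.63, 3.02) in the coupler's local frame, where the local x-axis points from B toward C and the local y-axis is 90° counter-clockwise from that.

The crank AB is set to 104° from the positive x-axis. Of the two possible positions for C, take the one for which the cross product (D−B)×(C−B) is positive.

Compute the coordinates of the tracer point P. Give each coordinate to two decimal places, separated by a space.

-0.61 5.99

A=(0,0), D=(5.00,0)
B = A + 3.00·(cos104°, sin104°) = (-0.7258, 2.9109)
|BD| = 6.4232
circle(B,4.00) ∩ circle(D,4.00): a=3.2116, h=2.3844
  candidates: C₊=(3.2177,3.5810) cross=15.316; C₋=(1.0565,-0.6701) cross=-15.316
  mode + wants cross > 0 → take C=(3.2177,3.5810) (cross=15.316)
ex = (C−B)/|BC| = (0.9859,0.1675); ey = (-0.1675,0.9859)
P = B + 0.63·ex + 3.02·ey = (-0.6106,5.9937)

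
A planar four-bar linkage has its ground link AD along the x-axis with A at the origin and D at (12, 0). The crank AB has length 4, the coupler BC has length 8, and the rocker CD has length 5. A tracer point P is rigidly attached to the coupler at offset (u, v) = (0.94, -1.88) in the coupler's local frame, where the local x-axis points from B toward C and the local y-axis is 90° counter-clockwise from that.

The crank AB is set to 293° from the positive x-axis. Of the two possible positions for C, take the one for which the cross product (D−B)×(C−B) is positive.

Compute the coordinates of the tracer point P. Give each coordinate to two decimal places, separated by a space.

A=(0,0), D=(12.00,0)
B = A + 4.00·(cos293°, sin293°) = (1.5629, -3.6820)
|BD| = 11.0675
circle(B,8.00) ∩ circle(D,5.00): a=7.2957, h=3.2823
  candidates: C₊=(7.3510,1.8404) cross=36.326; C₋=(9.5350,-4.3501) cross=-36.326
  mode + wants cross > 0 → take C=(7.3510,1.8404) (cross=36.326)
ex = (C−B)/|BC| = (0.7235,0.6903); ey = (-0.6903,0.7235)
P = B + 0.94·ex + -1.88·ey = (3.5408,-4.3933)

3.54 -4.39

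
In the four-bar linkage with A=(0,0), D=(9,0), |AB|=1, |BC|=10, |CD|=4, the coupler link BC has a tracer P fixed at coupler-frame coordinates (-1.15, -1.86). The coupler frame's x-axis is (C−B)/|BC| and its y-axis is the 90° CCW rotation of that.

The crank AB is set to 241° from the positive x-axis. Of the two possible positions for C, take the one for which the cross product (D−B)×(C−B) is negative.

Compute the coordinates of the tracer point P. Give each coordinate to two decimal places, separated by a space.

A=(0,0), D=(9.00,0)
B = A + 1.00·(cos241°, sin241°) = (-0.4848, -0.8746)
|BD| = 9.5250
circle(B,10.00) ∩ circle(D,4.00): a=9.1720, h=3.9844
  candidates: C₊=(8.2825,3.9351) cross=37.951; C₋=(9.0143,-4.0000) cross=-37.951
  mode - wants cross < 0 → take C=(9.0143,-4.0000) (cross=-37.951)
ex = (C−B)/|BC| = (0.9499,-0.3125); ey = (0.3125,0.9499)
P = B + -1.15·ex + -1.86·ey = (-2.1585,-2.2820)

-2.16 -2.28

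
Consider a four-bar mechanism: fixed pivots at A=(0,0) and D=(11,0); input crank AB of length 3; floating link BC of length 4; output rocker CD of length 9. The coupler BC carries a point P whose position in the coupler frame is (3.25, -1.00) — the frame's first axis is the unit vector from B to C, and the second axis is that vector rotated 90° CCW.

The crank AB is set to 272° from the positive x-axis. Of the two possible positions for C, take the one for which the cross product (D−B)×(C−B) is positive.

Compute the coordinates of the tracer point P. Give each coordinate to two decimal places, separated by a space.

2.54 -0.62

A=(0,0), D=(11.00,0)
B = A + 3.00·(cos272°, sin272°) = (0.1047, -2.9982)
|BD| = 11.3003
circle(B,4.00) ∩ circle(D,9.00): a=2.7741, h=2.8817
  candidates: C₊=(2.0148,0.5163) cross=32.564; C₋=(3.5440,-5.0406) cross=-32.564
  mode + wants cross > 0 → take C=(2.0148,0.5163) (cross=32.564)
ex = (C−B)/|BC| = (0.4775,0.8786); ey = (-0.8786,0.4775)
P = B + 3.25·ex + -1.00·ey = (2.5353,-0.6202)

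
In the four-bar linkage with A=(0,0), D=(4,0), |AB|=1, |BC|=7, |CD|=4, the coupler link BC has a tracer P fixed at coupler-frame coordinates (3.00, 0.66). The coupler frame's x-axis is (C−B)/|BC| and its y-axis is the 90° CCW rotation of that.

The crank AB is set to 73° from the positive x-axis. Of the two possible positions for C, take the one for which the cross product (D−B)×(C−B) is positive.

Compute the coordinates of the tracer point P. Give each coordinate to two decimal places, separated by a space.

A=(0,0), D=(4.00,0)
B = A + 1.00·(cos73°, sin73°) = (0.2924, 0.9563)
|BD| = 3.8290
circle(B,7.00) ∩ circle(D,4.00): a=6.2237, h=3.2039
  candidates: C₊=(7.1191,2.5043) cross=12.268; C₋=(5.5187,-3.7005) cross=-12.268
  mode + wants cross > 0 → take C=(7.1191,2.5043) (cross=12.268)
ex = (C−B)/|BC| = (0.9752,0.2211); ey = (-0.2211,0.9752)
P = B + 3.00·ex + 0.66·ey = (3.0721,2.2634)

3.07 2.26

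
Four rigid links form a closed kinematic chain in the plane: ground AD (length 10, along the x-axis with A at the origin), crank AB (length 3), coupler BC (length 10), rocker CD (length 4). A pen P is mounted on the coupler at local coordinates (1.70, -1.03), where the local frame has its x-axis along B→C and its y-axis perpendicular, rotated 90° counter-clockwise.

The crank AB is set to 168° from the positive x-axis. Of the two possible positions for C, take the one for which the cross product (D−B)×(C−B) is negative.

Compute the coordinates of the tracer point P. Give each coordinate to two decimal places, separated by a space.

-1.59 -0.84

A=(0,0), D=(10.00,0)
B = A + 3.00·(cos168°, sin168°) = (-2.9344, 0.6237)
|BD| = 12.9495
circle(B,10.00) ∩ circle(D,4.00): a=9.7181, h=2.3576
  candidates: C₊=(6.8859,2.5105) cross=30.530; C₋=(6.6588,-2.1992) cross=-30.530
  mode - wants cross < 0 → take C=(6.6588,-2.1992) (cross=-30.530)
ex = (C−B)/|BC| = (0.9593,-0.2823); ey = (0.2823,0.9593)
P = B + 1.70·ex + -1.03·ey = (-1.5944,-0.8443)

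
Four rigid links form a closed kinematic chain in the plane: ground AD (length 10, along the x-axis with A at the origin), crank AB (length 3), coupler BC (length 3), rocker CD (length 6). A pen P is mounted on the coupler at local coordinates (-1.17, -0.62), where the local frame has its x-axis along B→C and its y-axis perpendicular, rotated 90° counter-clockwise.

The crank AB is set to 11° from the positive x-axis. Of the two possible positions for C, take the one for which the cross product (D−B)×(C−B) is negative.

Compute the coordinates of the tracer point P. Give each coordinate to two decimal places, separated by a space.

1.84 1.31

A=(0,0), D=(10.00,0)
B = A + 3.00·(cos11°, sin11°) = (2.9449, 0.5724)
|BD| = 7.0783
circle(B,3.00) ∩ circle(D,6.00): a=1.6319, h=2.5173
  candidates: C₊=(4.7750,2.9495) cross=17.818; C₋=(4.3679,-2.0686) cross=-17.818
  mode - wants cross < 0 → take C=(4.3679,-2.0686) (cross=-17.818)
ex = (C−B)/|BC| = (0.4743,-0.8803); ey = (0.8803,0.4743)
P = B + -1.17·ex + -0.62·ey = (1.8441,1.3083)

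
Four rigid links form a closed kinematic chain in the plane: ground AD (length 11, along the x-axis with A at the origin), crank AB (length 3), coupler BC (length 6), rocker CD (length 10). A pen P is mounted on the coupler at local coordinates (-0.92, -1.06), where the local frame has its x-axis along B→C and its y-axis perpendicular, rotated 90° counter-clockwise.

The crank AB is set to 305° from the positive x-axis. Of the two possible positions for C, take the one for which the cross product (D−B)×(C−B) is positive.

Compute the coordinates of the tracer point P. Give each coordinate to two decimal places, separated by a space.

2.79 -3.36

A=(0,0), D=(11.00,0)
B = A + 3.00·(cos305°, sin305°) = (1.7207, -2.4575)
|BD| = 9.5992
circle(B,6.00) ∩ circle(D,10.00): a=1.4660, h=5.8182
  candidates: C₊=(1.6483,3.5421) cross=55.849; C₋=(4.6273,-7.7064) cross=-55.849
  mode + wants cross > 0 → take C=(1.6483,3.5421) (cross=55.849)
ex = (C−B)/|BC| = (-0.0121,0.9999); ey = (-0.9999,-0.0121)
P = B + -0.92·ex + -1.06·ey = (2.7918,-3.3646)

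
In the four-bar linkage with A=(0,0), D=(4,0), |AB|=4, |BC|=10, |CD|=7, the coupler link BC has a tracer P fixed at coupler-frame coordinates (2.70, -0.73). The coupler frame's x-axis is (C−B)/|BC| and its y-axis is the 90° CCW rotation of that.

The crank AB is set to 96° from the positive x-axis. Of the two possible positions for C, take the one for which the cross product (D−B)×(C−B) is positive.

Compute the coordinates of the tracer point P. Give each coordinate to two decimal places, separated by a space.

A=(0,0), D=(4.00,0)
B = A + 4.00·(cos96°, sin96°) = (-0.4181, 3.9781)
|BD| = 5.9452
circle(B,10.00) ∩ circle(D,7.00): a=7.2618, h=6.8751
  candidates: C₊=(9.5788,4.2282) cross=40.873; C₋=(0.3781,-5.9902) cross=-40.873
  mode + wants cross > 0 → take C=(9.5788,4.2282) (cross=40.873)
ex = (C−B)/|BC| = (0.9997,0.0250); ey = (-0.0250,0.9997)
P = B + 2.70·ex + -0.73·ey = (2.2993,3.3158)

2.30 3.32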